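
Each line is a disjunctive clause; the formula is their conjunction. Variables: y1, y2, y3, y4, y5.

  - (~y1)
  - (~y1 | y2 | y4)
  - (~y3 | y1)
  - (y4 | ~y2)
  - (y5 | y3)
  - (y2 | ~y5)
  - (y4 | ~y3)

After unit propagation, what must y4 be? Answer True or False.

True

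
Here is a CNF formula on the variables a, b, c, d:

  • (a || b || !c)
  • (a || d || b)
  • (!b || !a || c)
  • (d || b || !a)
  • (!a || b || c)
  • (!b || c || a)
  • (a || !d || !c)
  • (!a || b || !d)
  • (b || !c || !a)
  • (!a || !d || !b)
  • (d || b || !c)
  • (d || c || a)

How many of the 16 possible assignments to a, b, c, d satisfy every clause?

3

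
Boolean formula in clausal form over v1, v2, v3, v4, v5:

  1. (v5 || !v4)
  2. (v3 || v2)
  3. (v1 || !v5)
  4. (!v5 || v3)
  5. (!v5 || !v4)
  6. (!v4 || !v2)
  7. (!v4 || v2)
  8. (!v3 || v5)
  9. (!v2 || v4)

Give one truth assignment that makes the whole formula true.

v1=T  v2=F  v3=T  v4=F  v5=T

Check each clause:
  1. (v5 || !v4) — !v4 is true.
  2. (v2 || v3) — v3 is true.
  3. (!v5 || v1) — v1 is true.
  4. (!v5 || v3) — v3 is true.
  5. (!v4 || !v5) — !v4 is true.
  6. (!v4 || !v2) — !v4 is true.
  7. (v2 || !v4) — !v4 is true.
  8. (!v3 || v5) — v5 is true.
  9. (v4 || !v2) — !v2 is true.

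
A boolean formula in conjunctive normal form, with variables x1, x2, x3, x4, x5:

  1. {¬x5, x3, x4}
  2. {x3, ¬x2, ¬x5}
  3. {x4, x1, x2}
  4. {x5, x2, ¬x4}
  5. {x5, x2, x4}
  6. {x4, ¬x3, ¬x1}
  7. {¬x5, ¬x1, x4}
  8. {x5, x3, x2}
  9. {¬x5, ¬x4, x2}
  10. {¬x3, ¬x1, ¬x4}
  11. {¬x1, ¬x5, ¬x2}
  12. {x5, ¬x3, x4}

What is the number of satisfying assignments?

7

The models are:
  x1=0 x2=1 x3=0 x4=0 x5=0
  x1=0 x2=1 x3=0 x4=1 x5=0
  x1=0 x2=1 x3=1 x4=0 x5=1
  x1=0 x2=1 x3=1 x4=1 x5=0
  x1=0 x2=1 x3=1 x4=1 x5=1
  x1=1 x2=1 x3=0 x4=0 x5=0
  x1=1 x2=1 x3=0 x4=1 x5=0
That's 7 in total.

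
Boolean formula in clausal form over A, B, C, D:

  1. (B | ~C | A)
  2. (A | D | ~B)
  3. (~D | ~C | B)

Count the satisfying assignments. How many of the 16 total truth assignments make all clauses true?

11

Split on B, then A.
  B=T, A=T: remaining (C,D) ∈ {(F,F); (F,T); (T,F); (T,T)} — 4.
  B=T, A=F: remaining (C,D) ∈ {(F,T); (T,T)} — 2.
  B=F, A=T: remaining (C,D) ∈ {(F,F); (F,T); (T,F)} — 3.
  B=F, A=F: remaining (C,D) ∈ {(F,F); (F,T)} — 2.
Total: 4 + 2 + 3 + 2 = 11.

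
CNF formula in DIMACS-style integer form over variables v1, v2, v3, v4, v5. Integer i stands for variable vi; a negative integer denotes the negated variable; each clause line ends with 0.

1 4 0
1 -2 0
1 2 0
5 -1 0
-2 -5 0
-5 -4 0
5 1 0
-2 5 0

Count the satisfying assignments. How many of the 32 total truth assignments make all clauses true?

2

The models are:
  v1=1 v2=0 v3=0 v4=0 v5=1
  v1=1 v2=0 v3=1 v4=0 v5=1
Count: 2.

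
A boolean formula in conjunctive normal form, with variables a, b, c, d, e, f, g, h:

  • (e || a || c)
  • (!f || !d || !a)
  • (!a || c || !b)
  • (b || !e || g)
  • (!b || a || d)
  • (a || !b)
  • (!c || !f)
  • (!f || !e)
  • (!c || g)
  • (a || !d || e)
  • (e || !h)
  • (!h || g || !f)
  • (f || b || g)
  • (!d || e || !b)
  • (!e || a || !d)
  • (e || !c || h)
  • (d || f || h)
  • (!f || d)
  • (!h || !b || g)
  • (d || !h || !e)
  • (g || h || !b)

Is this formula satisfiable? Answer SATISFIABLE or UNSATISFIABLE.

SATISFIABLE

Pure literal: g appears only positively; assign g = True.
Set a = True and propagate.
For the remaining variables, b = False, c = False, d = True, e = True, f = False, h = True works.
Every clause has at least one true literal under this assignment.
So a=T, b=F, c=F, d=T, e=T, f=F, g=T, h=T is a satisfying assignment.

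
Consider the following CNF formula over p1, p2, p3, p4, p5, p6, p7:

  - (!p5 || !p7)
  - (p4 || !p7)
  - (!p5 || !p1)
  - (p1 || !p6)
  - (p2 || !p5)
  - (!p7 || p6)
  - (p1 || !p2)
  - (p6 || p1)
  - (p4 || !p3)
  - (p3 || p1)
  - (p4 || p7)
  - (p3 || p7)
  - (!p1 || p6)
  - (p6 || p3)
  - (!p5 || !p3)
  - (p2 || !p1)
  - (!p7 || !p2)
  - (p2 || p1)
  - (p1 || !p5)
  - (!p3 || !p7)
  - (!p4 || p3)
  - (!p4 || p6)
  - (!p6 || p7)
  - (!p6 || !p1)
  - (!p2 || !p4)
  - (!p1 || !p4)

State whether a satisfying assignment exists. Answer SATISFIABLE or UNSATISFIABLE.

UNSATISFIABLE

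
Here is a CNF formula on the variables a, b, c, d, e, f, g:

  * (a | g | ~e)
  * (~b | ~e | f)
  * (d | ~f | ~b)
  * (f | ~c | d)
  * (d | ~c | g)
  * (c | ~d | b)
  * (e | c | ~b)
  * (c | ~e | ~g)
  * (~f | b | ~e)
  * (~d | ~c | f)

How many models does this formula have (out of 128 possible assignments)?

23

Case analysis on c and b:
  c=T, b=T: 7 of the 32 assignments to (a,d,e,f,g) work.
  c=T, b=F: a free; 3 ways for (d,e,f,g) × 2^1 = 6.
  c=F, b=T: remaining (a,d,e,f,g) ∈ {(T,T,T,T,F)} — 1.
  c=F, b=F: 9 of the 32 assignments to (a,d,e,f,g) work.
Total: 7 + 6 + 1 + 9 = 23.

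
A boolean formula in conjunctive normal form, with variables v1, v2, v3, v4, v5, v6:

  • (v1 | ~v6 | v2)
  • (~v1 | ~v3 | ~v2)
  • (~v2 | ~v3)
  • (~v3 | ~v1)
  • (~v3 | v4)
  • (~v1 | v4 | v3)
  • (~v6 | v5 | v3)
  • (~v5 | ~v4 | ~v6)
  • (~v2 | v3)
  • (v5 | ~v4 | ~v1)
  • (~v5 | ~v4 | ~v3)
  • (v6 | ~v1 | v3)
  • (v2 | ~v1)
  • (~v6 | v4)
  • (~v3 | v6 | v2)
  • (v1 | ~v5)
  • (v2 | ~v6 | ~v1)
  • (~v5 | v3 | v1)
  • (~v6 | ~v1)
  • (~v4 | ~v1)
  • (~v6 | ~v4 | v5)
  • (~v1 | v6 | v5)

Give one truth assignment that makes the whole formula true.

Set v1 = False and propagate.
  then v5 is forced to False.
The remaining clauses are satisfied by v2 = False, v3 = False, v4 = False, v6 = False.

v1=False, v2=False, v3=False, v4=False, v5=False, v6=False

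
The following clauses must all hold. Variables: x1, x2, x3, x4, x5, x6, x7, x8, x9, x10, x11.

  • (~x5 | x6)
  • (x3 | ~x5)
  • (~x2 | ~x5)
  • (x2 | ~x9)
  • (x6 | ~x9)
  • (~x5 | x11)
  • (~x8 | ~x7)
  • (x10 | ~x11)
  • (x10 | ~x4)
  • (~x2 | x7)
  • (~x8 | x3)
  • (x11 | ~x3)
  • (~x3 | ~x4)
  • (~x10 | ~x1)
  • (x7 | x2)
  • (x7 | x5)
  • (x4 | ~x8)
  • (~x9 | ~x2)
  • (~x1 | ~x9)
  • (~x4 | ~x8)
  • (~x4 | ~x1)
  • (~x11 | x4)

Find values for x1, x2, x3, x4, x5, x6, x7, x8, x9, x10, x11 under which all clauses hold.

x1 = False, x2 = True, x3 = False, x4 = True, x5 = False, x6 = False, x7 = True, x8 = False, x9 = False, x10 = True, x11 = True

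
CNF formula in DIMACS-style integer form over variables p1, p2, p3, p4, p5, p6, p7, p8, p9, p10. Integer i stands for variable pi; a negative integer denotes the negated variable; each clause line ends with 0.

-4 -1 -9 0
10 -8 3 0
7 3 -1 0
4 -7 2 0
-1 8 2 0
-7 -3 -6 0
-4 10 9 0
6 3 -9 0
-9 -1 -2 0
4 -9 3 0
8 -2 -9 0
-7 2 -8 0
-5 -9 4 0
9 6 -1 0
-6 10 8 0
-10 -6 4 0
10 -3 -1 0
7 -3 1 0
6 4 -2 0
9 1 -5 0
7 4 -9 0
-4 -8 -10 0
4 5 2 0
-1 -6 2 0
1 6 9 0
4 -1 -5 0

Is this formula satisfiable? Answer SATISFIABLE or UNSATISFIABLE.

SATISFIABLE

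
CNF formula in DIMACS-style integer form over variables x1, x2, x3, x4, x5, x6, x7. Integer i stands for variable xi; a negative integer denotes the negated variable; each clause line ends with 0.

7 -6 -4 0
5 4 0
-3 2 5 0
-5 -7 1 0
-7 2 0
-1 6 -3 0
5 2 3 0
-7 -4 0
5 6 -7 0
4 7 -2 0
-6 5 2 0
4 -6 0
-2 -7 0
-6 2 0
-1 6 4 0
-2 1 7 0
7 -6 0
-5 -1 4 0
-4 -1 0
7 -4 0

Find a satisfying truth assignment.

Branch on x1: take x1 = False.
For the remaining variables, x2 = False, x3 = False, x4 = False, x5 = True, x6 = False, x7 = False works.

x1=F, x2=F, x3=F, x4=F, x5=T, x6=F, x7=F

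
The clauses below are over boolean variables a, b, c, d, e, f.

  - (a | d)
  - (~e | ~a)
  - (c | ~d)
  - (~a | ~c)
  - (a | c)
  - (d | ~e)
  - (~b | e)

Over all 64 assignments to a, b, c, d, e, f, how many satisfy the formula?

The models are:
  a=F b=F c=T d=T e=F f=F
  a=F b=F c=T d=T e=F f=T
  a=F b=F c=T d=T e=T f=F
  a=F b=F c=T d=T e=T f=T
  a=F b=T c=T d=T e=T f=F
  a=F b=T c=T d=T e=T f=T
  a=T b=F c=F d=F e=F f=F
  a=T b=F c=F d=F e=F f=T
Count: 8.

8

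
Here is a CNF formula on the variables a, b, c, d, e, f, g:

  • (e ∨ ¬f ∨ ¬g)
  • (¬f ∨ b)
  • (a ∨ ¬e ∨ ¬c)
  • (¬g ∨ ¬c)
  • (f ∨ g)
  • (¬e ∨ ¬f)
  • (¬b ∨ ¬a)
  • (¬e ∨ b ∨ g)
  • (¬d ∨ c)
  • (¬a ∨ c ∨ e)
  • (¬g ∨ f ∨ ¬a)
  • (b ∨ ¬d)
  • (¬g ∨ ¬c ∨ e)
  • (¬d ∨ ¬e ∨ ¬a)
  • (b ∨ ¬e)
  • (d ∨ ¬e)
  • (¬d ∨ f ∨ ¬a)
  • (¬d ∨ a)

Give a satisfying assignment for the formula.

a=F, b=T, c=T, d=F, e=F, f=T, g=F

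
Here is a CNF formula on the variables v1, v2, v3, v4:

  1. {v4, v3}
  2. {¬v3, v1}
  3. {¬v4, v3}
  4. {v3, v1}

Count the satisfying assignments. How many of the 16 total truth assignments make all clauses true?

4

The models are:
  v1=T v2=F v3=T v4=F
  v1=T v2=F v3=T v4=T
  v1=T v2=T v3=T v4=F
  v1=T v2=T v3=T v4=T
Count: 4.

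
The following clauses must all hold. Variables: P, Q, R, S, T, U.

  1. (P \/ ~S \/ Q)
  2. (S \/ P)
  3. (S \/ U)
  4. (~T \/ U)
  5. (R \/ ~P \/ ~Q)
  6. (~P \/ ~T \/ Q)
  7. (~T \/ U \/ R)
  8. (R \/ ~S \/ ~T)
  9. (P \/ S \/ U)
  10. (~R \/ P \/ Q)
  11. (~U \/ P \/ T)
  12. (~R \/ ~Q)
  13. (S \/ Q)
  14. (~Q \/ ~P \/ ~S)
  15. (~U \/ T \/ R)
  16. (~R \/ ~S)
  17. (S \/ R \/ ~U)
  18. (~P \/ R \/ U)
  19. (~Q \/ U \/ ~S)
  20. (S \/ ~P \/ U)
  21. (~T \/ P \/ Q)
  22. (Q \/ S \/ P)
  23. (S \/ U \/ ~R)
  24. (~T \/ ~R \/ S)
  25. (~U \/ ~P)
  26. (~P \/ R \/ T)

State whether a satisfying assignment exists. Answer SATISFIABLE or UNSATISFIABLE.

UNSATISFIABLE

P = True:
  propagation gives U=False, S=True, T=False, Q=False; an empty clause results — contradiction.
P = False:
  propagation gives S=True, Q=True, R=False, T=False; an empty clause results — contradiction.
Every branch closes, so no satisfying assignment exists.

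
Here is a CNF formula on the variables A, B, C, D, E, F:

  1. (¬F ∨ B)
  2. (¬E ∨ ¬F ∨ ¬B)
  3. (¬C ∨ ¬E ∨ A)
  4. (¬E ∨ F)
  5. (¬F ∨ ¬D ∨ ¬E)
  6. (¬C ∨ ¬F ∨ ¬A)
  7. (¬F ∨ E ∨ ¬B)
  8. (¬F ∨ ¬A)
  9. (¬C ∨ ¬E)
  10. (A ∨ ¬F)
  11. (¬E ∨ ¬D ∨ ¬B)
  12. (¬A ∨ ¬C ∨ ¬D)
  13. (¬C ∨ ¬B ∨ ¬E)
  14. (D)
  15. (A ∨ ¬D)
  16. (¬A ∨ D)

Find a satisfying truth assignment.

A=True, B=True, C=False, D=True, E=False, F=False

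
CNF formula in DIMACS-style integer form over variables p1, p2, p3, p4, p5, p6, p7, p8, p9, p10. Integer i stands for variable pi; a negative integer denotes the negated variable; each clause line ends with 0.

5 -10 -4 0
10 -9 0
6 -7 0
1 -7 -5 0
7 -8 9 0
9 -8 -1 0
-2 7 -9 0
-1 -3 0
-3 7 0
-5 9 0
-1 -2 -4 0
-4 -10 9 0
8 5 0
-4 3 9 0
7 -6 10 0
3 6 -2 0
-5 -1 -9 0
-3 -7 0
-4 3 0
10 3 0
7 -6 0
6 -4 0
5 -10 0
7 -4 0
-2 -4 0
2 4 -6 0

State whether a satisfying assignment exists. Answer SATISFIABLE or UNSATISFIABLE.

SATISFIABLE

Set p1 = False and propagate.
Branch on p2: take p2 = False.
The remaining clauses are satisfied by p3 = False, p4 = False, p5 = True, p6 = False, p7 = False, p8 = True, p9 = True, p10 = True.
Every clause has at least one true literal under this assignment.
So p1 = 0, p2 = 0, p3 = 0, p4 = 0, p5 = 1, p6 = 0, p7 = 0, p8 = 1, p9 = 1, p10 = 1 is a satisfying assignment.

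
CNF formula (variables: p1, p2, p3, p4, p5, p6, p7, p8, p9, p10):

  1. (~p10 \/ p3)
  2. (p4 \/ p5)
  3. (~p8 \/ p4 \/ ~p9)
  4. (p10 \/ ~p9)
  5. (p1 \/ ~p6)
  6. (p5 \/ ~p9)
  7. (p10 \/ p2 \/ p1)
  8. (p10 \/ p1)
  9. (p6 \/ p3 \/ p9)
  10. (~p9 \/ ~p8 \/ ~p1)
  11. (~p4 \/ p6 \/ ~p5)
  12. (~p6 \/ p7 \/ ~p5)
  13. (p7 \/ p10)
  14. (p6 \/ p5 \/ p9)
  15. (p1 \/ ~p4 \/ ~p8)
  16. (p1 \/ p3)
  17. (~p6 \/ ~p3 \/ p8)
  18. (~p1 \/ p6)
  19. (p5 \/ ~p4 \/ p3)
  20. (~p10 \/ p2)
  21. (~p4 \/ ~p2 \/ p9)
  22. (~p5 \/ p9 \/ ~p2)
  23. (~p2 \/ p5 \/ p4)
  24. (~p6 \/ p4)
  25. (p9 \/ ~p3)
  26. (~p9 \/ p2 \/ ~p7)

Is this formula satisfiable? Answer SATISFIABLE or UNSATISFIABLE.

Branch on p1: take p1 = False.
  then p6 is forced to False.
  then p10 is forced to True.
  then p3 is forced to True.
  then p2 is forced to True.
  then p9 is forced to True.
  then p5 is forced to True.
  then p4 is forced to False.
  then p8 is forced to False.
p7 is now unconstrained; take p7 = True.
So p1=False, p2=True, p3=True, p4=False, p5=True, p6=False, p7=True, p8=False, p9=True, p10=True is a satisfying assignment.

SATISFIABLE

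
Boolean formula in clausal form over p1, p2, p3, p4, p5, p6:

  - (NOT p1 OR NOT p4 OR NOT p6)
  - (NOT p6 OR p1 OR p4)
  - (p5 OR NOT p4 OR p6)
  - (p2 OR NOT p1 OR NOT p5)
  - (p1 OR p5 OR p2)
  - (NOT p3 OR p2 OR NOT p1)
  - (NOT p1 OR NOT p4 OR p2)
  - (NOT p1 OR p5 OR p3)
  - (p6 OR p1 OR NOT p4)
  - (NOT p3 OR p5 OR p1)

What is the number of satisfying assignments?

18

Case analysis on p1 and p4:
  p1=T, p4=T: remaining (p2,p3,p5,p6) ∈ {(T,F,T,F); (T,T,T,F)} — 2.
  p1=T, p4=F: p6 free; 3 ways for (p2,p3,p5) × 2^1 = 6.
  p1=F, p4=T: 5 of the 16 assignments to (p2,p3,p5,p6) work.
  p1=F, p4=F: 5 of the 16 assignments to (p2,p3,p5,p6) work.
Total: 2 + 6 + 5 + 5 = 18.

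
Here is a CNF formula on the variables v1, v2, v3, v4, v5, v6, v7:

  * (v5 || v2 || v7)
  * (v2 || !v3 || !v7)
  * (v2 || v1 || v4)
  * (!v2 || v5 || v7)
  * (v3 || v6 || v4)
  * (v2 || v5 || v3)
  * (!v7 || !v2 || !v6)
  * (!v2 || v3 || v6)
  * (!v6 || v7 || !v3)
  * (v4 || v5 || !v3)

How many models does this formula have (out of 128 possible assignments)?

27

Case analysis on v2 and v3:
  v2=1, v3=1: v1 free; 5 ways for (v4,v5,v6,v7) × 2^1 = 10.
  v2=1, v3=0: remaining (v1,v4,v5,v6,v7) ∈ {(0,0,1,1,0); (0,1,1,1,0); (1,0,1,1,0); (1,1,1,1,0)} — 4.
  v2=0, v3=1: remaining (v1,v4,v5,v6,v7) ∈ {(0,1,1,0,0); (1,0,1,0,0); (1,1,1,0,0)} — 3.
  v2=0, v3=0: v7 free; 5 ways for (v1,v4,v5,v6) × 2^1 = 10.
Total: 10 + 4 + 3 + 10 = 27.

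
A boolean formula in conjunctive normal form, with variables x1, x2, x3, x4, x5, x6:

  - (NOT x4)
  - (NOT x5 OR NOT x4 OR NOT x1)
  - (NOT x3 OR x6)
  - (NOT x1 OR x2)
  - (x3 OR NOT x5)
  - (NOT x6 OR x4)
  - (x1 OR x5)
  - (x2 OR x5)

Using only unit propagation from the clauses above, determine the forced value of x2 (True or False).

Unit clause (NOT x4) sets x4 = False.
(x4 OR NOT x6) with x4 = False leaves only NOT x6, so x6 = False.
(x6 OR NOT x3) with x6 = False leaves only NOT x3, so x3 = False.
(x3 OR NOT x5) with x3 = False leaves only NOT x5, so x5 = False.
In (x1 OR x5), x5 is now false; x1 must hold, so x1 = True.
In (x2 OR NOT x1), NOT x1 is now false; x2 must hold, so x2 = True.

True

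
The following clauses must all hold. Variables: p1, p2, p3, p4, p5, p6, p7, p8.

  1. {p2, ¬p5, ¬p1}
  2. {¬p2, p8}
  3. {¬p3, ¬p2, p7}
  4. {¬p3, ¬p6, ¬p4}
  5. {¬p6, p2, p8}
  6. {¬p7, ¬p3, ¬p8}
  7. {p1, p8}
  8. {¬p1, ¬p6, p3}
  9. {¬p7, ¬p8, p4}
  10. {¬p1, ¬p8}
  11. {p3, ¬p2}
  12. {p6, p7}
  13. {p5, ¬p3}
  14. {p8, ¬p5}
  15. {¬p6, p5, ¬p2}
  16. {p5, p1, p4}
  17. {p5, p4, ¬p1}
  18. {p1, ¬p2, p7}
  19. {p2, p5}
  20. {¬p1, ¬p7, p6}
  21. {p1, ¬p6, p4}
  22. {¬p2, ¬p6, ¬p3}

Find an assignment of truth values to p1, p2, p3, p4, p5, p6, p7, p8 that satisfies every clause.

p1 = 0  p2 = 0  p3 = 0  p4 = 1  p5 = 1  p6 = 0  p7 = 1  p8 = 1

Check each clause:
  1. {p2, ¬p1, ¬p5} — ¬p1 is true.
  2. {p8, ¬p2} — p8 is true.
  3. {¬p3, p7, ¬p2} — ¬p3 is true.
  4. {¬p4, ¬p3, ¬p6} — ¬p6 is true.
  5. {p2, p8, ¬p6} — p8 is true.
  6. {¬p7, ¬p3, ¬p8} — ¬p3 is true.
  7. {p8, p1} — p8 is true.
  8. {¬p1, ¬p6, p3} — ¬p6 is true.
  9. {¬p7, ¬p8, p4} — p4 is true.
  10. {¬p1, ¬p8} — ¬p1 is true.
  11. {¬p2, p3} — ¬p2 is true.
  12. {p7, p6} — p7 is true.
  13. {p5, ¬p3} — p5 is true.
  14. {p8, ¬p5} — p8 is true.
  15. {¬p6, ¬p2, p5} — ¬p6 is true.
  16. {p5, p4, p1} — p4 is true.
  17. {p4, ¬p1, p5} — p4 is true.
  18. {p1, p7, ¬p2} — ¬p2 is true.
  19. {p2, p5} — p5 is true.
  20. {p6, ¬p1, ¬p7} — ¬p1 is true.
  21. {p1, p4, ¬p6} — ¬p6 is true.
  22. {¬p6, ¬p2, ¬p3} — ¬p6 is true.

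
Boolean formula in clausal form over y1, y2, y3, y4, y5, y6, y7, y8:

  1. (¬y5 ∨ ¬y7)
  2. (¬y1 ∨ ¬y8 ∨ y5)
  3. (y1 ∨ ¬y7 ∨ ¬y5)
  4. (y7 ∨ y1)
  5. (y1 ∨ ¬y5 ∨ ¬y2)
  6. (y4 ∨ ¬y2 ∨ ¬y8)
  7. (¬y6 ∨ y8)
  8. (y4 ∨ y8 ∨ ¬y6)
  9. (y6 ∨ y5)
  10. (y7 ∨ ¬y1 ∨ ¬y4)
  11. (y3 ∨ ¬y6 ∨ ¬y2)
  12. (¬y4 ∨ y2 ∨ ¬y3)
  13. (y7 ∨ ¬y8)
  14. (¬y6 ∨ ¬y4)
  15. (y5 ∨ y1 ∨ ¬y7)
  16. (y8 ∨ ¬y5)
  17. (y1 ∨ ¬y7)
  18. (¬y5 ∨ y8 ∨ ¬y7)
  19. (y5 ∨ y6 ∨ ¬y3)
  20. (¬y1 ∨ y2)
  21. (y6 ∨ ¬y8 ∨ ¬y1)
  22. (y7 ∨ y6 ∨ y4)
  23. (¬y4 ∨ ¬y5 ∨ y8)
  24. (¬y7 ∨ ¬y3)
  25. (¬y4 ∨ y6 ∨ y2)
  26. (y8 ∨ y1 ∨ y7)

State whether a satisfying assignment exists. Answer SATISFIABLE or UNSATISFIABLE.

UNSATISFIABLE

y7 = True:
  propagation gives y5=False, y6=True, y8=True, y1=False; an empty clause results — contradiction.
y7 = False:
  propagation gives y1=True, y4=False, y8=False, y6=False; an empty clause results — contradiction.
Every branch closes, so no satisfying assignment exists.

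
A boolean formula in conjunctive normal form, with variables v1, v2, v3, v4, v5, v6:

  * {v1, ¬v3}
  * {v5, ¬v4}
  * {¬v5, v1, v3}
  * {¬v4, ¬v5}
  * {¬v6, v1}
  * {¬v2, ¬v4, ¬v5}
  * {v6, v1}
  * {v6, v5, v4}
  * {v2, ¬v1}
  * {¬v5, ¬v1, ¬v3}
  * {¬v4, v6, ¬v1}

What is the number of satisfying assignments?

4

Satisfying assignments:
  v1=T v2=T v3=F v4=F v5=F v6=T
  v1=T v2=T v3=F v4=F v5=T v6=F
  v1=T v2=T v3=F v4=F v5=T v6=T
  v1=T v2=T v3=T v4=F v5=F v6=T
That's 4 in total.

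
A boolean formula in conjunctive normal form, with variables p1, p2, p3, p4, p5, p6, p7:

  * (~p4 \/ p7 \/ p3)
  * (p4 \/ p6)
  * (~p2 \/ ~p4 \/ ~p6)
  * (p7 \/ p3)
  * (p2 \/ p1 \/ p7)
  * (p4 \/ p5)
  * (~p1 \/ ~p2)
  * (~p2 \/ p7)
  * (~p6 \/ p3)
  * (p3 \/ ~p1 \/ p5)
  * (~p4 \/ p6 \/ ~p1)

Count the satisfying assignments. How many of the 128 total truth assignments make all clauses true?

Case analysis on p4 and p1:
  p4=T, p1=T: remaining (p2,p3,p5,p6,p7) ∈ {(F,T,F,T,F); (F,T,F,T,T); (F,T,T,T,F); (F,T,T,T,T)} — 4.
  p4=T, p1=F: p5 free; 5 ways for (p2,p3,p6,p7) × 2^1 = 10.
  p4=F, p1=T: remaining (p2,p3,p5,p6,p7) ∈ {(F,T,T,T,F); (F,T,T,T,T)} — 2.
  p4=F, p1=F: remaining (p2,p3,p5,p6,p7) ∈ {(F,T,T,T,T); (T,T,T,T,T)} — 2.
Total: 4 + 10 + 2 + 2 = 18.

18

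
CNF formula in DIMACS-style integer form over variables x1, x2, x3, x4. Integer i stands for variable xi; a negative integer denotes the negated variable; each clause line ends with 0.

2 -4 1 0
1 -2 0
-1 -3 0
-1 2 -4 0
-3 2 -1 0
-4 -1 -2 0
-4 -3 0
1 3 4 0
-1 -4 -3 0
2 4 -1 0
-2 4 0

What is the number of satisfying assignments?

1

The models are:
  x1=0 x2=0 x3=1 x4=0
That's 1 in total.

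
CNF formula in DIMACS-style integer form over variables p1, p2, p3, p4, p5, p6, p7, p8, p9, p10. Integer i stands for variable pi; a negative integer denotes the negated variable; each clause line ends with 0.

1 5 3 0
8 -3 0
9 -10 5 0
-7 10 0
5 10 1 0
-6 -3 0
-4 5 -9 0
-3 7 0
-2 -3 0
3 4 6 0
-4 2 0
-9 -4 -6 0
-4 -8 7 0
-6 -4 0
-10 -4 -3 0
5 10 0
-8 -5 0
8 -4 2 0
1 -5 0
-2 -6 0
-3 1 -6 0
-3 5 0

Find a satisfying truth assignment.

p1 occurs only positively in the remaining clauses — set p1 = True.
Set p2 = True and propagate.
  then p3 is forced to False.
  then p6 is forced to False.
  then p4 is forced to True.
Set p5 = True and propagate.
  then p8 is forced to False.
Set p7 = False and propagate.
p9, p10 are now unconstrained; take p9 = True, p10 = False.
Every clause has at least one true literal under this assignment.

p1=T, p2=T, p3=F, p4=T, p5=T, p6=F, p7=F, p8=F, p9=T, p10=F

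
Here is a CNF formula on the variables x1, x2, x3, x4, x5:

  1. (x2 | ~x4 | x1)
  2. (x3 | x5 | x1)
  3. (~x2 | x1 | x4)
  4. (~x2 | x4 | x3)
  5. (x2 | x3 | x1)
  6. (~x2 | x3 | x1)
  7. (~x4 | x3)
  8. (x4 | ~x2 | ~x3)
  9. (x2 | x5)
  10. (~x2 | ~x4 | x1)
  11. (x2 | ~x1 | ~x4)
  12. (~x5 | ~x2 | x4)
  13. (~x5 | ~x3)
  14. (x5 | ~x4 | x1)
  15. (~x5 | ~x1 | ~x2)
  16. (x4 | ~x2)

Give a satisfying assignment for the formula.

x1=True, x2=True, x3=True, x4=True, x5=False

Branch on x1: take x1 = True.
Set x2 = True and propagate.
  then x5 is forced to False.
  then x4 is forced to True.
  then x3 is forced to True.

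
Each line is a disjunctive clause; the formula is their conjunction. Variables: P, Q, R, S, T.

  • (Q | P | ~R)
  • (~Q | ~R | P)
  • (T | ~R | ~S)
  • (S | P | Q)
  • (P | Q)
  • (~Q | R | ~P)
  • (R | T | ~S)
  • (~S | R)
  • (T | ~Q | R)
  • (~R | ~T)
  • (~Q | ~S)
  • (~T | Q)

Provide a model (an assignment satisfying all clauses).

Set P = False and propagate.
  then Q is forced to True.
  then R is forced to False.
  then S is forced to False.
  then T is forced to True.
Check each clause:
  1. (Q | P | ~R) — Q is true.
  2. (~Q | ~R | P) — ~R is true.
  3. (~S | T | ~R) — T is true.
  4. (S | Q | P) — Q is true.
  5. (P | Q) — Q is true.
  6. (~Q | ~P | R) — ~P is true.
  7. (T | R | ~S) — ~S is true.
  8. (~S | R) — ~S is true.
  9. (T | ~Q | R) — T is true.
  10. (~R | ~T) — ~R is true.
  11. (~Q | ~S) — ~S is true.
  12. (~T | Q) — Q is true.

P=False, Q=True, R=False, S=False, T=True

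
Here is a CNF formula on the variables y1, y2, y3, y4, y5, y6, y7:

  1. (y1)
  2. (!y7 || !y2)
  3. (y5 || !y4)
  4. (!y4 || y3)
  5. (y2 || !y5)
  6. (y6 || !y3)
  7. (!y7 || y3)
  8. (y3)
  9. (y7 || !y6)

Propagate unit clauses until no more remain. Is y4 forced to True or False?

(y1) is a unit clause: y1 = True.
(y3) is a unit clause: y3 = True.
From (!y3 || y6) and y3 = True: y6 = True.
(y7 || !y6) with y6 = True leaves only y7, so y7 = True.
(!y2 || !y7): since y7 = True, the clause reduces to (!y2). y2 = False.
From (y2 || !y5) and y2 = False: y5 = False.
From (y5 || !y4) and y5 = False: y4 = False.

False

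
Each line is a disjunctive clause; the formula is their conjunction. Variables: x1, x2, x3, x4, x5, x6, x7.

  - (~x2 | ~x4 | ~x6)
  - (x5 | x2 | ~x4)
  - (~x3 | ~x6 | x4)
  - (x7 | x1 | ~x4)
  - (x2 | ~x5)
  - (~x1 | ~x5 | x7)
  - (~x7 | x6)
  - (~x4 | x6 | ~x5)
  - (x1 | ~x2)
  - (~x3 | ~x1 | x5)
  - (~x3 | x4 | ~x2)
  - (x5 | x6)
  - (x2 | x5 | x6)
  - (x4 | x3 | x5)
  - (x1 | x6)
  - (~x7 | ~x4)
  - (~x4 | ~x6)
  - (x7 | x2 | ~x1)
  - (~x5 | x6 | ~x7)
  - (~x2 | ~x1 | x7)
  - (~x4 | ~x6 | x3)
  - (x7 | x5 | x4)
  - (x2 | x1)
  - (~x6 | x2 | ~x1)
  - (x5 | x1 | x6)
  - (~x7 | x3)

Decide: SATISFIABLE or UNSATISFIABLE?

UNSATISFIABLE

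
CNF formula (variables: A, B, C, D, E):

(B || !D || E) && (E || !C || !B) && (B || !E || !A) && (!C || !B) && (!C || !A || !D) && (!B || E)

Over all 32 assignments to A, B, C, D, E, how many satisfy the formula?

12

Case analysis on B and E:
  B=1, E=1: remaining (A,C,D) ∈ {(0,0,0); (0,0,1); (1,0,0); (1,0,1)} — 4.
  B=1, E=0: a clause becomes empty — 0.
  B=0, E=1: remaining (A,C,D) ∈ {(0,0,0); (0,0,1); (0,1,0); (0,1,1)} — 4.
  B=0, E=0: remaining (A,C,D) ∈ {(0,0,0); (0,1,0); (1,0,0); (1,1,0)} — 4.
Total: 4 + 0 + 4 + 4 = 12.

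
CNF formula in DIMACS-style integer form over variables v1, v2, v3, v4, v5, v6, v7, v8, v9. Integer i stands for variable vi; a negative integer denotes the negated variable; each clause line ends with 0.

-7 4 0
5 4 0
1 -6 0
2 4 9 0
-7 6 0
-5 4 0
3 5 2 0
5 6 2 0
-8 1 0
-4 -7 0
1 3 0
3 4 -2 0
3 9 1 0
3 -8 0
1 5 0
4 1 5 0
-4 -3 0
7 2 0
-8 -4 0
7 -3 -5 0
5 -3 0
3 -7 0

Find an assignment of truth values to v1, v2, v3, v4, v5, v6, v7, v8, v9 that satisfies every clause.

Pure literal: v1 appears only positively; assign v1 = True.
v8 occurs only negated in the remaining clauses — set v8 = False.
Branch on v2: take v2 = True.
Set v3 = False and propagate.
  then v4 is forced to True.
  then v7 is forced to False.
v5, v6, v9 are now unconstrained; take v5 = False, v6 = True, v9 = True.
Every clause has at least one true literal under this assignment.

v1=True, v2=True, v3=False, v4=True, v5=False, v6=True, v7=False, v8=False, v9=True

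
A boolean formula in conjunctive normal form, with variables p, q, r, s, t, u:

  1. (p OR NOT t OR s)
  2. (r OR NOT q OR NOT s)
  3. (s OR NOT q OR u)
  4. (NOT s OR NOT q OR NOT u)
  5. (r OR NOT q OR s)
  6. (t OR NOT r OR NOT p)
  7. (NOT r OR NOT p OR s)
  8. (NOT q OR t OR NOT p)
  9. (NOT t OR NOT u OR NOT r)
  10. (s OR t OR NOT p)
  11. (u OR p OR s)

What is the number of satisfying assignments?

Case analysis on s and p:
  s=1, p=1: 6 of the 16 assignments to (q,r,t,u) work.
  s=1, p=0: 9 of the 16 assignments to (q,r,t,u) work.
  s=0, p=1: remaining (q,r,t,u) ∈ {(0,0,1,0); (0,0,1,1)} — 2.
  s=0, p=0: remaining (q,r,t,u) ∈ {(0,0,0,1); (0,1,0,1); (1,1,0,1)} — 3.
Total: 6 + 9 + 2 + 3 = 20.

20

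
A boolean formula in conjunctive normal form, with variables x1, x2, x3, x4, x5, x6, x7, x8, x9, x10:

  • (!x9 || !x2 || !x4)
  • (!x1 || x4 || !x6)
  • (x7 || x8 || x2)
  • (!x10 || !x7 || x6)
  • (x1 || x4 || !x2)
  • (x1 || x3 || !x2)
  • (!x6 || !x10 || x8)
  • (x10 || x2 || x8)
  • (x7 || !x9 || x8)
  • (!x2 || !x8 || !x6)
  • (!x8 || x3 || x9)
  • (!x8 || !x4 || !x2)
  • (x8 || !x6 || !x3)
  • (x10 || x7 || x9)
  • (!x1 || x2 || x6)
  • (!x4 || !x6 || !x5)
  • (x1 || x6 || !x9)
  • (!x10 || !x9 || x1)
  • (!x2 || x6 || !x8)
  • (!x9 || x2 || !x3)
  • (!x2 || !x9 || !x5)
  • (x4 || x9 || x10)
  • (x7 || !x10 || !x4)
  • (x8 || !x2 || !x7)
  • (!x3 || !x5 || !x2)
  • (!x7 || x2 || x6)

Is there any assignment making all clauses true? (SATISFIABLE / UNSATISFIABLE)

SATISFIABLE

x5 occurs only negated in the remaining clauses — set x5 = False.
Set x1 = False and propagate.
Try x2 = False.
The remaining clauses are satisfied by x3 = True, x4 = True, x6 = True, x7 = True, x8 = True, x9 = False, x10 = True.
Every clause has at least one true literal under this assignment.
So x1=0  x2=0  x3=1  x4=1  x5=0  x6=1  x7=1  x8=1  x9=0  x10=1 is a satisfying assignment.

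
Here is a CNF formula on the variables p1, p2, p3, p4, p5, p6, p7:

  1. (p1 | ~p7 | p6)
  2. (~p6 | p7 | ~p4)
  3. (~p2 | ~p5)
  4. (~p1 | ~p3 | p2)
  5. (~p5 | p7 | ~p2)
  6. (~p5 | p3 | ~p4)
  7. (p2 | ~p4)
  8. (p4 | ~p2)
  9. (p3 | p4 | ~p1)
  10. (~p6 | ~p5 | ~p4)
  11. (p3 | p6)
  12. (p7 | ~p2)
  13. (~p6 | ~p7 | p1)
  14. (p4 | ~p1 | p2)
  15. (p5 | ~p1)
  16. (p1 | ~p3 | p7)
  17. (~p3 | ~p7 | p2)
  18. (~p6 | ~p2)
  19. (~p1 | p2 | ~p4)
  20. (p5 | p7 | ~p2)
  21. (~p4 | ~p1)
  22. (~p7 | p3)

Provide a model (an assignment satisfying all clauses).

p1=F, p2=F, p3=F, p4=F, p5=T, p6=T, p7=F

Check each clause:
  1. (p1 | p6 | ~p7) — ~p7 is true.
  2. (~p6 | p7 | ~p4) — ~p4 is true.
  3. (~p2 | ~p5) — ~p2 is true.
  4. (p2 | ~p1 | ~p3) — ~p3 is true.
  5. (~p2 | p7 | ~p5) — ~p2 is true.
  6. (~p5 | ~p4 | p3) — ~p4 is true.
  7. (~p4 | p2) — ~p4 is true.
  8. (~p2 | p4) — ~p2 is true.
  9. (p3 | ~p1 | p4) — ~p1 is true.
  10. (~p5 | ~p4 | ~p6) — ~p4 is true.
  11. (p6 | p3) — p6 is true.
  12. (~p2 | p7) — ~p2 is true.
  13. (~p6 | p1 | ~p7) — ~p7 is true.
  14. (p2 | ~p1 | p4) — ~p1 is true.
  15. (p5 | ~p1) — p5 is true.
  16. (~p3 | p1 | p7) — ~p3 is true.
  17. (~p7 | ~p3 | p2) — ~p7 is true.
  18. (~p6 | ~p2) — ~p2 is true.
  19. (~p4 | p2 | ~p1) — ~p4 is true.
  20. (p7 | p5 | ~p2) — p5 is true.
  21. (~p4 | ~p1) — ~p4 is true.
  22. (p3 | ~p7) — ~p7 is true.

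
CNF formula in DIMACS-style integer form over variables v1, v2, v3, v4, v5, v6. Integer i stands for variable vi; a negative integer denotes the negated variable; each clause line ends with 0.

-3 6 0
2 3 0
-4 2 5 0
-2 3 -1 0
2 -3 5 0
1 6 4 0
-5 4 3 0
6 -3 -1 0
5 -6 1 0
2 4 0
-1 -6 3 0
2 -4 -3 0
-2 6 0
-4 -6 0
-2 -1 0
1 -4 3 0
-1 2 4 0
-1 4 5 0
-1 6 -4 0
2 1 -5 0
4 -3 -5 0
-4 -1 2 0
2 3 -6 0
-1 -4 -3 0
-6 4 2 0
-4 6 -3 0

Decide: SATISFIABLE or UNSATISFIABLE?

v4 = True:
  propagation gives v6=False, v3=False, v2=True; an empty clause results — contradiction.
v4 = False:
  propagation gives v2=True, v6=True, v1=False, v5=True; an empty clause results — contradiction.
Every branch closes, so no satisfying assignment exists.

UNSATISFIABLE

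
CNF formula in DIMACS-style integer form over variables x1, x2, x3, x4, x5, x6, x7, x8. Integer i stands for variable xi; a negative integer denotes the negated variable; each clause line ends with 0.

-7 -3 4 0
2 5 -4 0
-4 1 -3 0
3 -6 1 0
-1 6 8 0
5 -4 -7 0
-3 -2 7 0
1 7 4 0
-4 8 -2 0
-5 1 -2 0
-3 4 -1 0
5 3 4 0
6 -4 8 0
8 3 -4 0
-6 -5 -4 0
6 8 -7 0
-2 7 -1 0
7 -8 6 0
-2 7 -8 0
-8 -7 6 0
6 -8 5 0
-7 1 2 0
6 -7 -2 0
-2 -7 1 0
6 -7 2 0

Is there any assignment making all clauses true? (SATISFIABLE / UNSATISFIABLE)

SATISFIABLE

Try x1 = True.
For the remaining variables, x2 = False, x3 = False, x4 = False, x5 = True, x6 = True, x7 = False, x8 = False works.
Every clause has at least one true literal under this assignment.
So x1=T, x2=F, x3=F, x4=F, x5=T, x6=T, x7=F, x8=F is a satisfying assignment.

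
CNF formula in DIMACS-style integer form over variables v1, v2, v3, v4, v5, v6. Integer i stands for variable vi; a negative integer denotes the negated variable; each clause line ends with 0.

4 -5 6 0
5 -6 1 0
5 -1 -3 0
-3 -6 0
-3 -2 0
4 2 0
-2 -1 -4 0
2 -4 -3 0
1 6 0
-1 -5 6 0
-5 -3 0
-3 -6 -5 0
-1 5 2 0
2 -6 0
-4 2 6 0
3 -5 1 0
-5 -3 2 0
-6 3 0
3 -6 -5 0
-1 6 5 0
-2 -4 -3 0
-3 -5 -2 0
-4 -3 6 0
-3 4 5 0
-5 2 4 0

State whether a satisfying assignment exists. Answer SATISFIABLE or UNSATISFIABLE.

v3 = True:
  propagation gives v6=False, v2=False, v4=True; an empty clause results — contradiction.
v3 = False:
  propagation gives v6=False, v1=True, v5=False; an empty clause results — contradiction.
Every branch closes, so no satisfying assignment exists.

UNSATISFIABLE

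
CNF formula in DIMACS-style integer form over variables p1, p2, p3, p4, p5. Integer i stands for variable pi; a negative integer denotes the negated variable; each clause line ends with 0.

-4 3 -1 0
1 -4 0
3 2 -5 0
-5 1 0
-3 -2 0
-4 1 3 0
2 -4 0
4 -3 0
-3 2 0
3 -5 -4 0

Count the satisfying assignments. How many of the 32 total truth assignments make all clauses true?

5

The models are:
  p1=F p2=F p3=F p4=F p5=F
  p1=F p2=T p3=F p4=F p5=F
  p1=T p2=F p3=F p4=F p5=F
  p1=T p2=T p3=F p4=F p5=F
  p1=T p2=T p3=F p4=F p5=T
Count: 5.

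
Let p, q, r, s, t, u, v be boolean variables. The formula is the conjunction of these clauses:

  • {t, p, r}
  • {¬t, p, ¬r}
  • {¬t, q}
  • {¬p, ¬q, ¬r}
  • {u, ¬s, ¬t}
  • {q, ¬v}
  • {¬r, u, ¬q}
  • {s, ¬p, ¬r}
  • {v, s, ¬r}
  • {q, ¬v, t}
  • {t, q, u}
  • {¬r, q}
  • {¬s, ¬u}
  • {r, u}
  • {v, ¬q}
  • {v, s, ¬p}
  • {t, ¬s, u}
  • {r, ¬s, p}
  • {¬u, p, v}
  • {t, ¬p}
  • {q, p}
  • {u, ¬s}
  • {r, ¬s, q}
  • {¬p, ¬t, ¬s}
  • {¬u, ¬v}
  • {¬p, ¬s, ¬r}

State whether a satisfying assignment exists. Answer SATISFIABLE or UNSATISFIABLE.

UNSATISFIABLE

p = True:
  propagation gives t=True, q=True, r=False, u=True; an empty clause results — contradiction.
p = False:
  propagation gives q=True, v=True, u=False, r=False; an empty clause results — contradiction.
Every branch closes, so no satisfying assignment exists.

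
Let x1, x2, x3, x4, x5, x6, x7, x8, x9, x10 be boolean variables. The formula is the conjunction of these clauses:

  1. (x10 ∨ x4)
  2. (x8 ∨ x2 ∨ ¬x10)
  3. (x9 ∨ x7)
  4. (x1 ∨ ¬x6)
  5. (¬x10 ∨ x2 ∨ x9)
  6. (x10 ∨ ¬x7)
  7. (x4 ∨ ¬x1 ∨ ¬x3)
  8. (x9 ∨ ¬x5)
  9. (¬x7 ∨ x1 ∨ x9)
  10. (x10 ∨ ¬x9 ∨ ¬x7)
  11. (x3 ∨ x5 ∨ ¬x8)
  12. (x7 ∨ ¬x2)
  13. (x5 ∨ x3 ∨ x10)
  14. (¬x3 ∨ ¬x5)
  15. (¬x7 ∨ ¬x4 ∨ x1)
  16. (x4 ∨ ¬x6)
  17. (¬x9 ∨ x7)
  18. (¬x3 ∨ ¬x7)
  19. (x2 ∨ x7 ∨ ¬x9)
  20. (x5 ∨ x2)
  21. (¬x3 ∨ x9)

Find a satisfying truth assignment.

x6 occurs only negated in the remaining clauses — set x6 = False.
Set x1 = False and propagate.
Set x2 = True and propagate.
  then x7 is forced to True.
  then x10 is forced to True.
  then x9 is forced to True.
  then x4 is forced to False.
  then x3 is forced to False.
Set x5 = False and propagate.
  then x8 is forced to False.

x1=False, x2=True, x3=False, x4=False, x5=False, x6=False, x7=True, x8=False, x9=True, x10=True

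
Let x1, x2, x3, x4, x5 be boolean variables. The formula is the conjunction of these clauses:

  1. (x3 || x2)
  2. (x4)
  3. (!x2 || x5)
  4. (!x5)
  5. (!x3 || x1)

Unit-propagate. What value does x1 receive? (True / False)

(x4) stands alone — x4 = True.
Unit clause (!x5) sets x5 = False.
(!x2 || x5) with x5 = False leaves only !x2, so x2 = False.
(x3 || x2): since x2 = False, the clause reduces to (x3). x3 = True.
In (!x3 || x1), !x3 is now false; x1 must hold, so x1 = True.

True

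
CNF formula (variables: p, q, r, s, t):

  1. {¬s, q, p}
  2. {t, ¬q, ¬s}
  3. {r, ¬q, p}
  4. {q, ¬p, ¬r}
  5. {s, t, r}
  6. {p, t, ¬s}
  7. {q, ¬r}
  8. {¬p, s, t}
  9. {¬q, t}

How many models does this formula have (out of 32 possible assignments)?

Split on q, then p.
  q=T, p=T: remaining (r,s,t) ∈ {(F,F,T); (F,T,T); (T,F,T); (T,T,T)} — 4.
  q=T, p=F: remaining (r,s,t) ∈ {(T,F,T); (T,T,T)} — 2.
  q=F, p=T: remaining (r,s,t) ∈ {(F,F,T); (F,T,F); (F,T,T)} — 3.
  q=F, p=F: remaining (r,s,t) ∈ {(F,F,T)} — 1.
Total: 4 + 2 + 3 + 1 = 10.

10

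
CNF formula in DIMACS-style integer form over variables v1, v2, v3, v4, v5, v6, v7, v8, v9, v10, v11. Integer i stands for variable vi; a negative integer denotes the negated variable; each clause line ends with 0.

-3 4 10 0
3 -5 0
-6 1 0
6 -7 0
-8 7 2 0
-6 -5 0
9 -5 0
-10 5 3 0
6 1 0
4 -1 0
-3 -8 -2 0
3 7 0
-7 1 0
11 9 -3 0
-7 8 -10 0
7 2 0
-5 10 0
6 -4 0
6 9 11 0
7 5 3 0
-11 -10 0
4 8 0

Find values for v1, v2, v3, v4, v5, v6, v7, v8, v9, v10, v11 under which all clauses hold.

Branch on v1: take v1 = True.
  then v4 is forced to True.
  then v6 is forced to True.
  then v5 is forced to False.
Branch on v2: take v2 = True.
The remaining clauses are satisfied by v3 = False, v7 = True, v8 = True, v9 = False, v10 = False, v11 = False.
Check each clause:
  1. {¬v3, v4, v10} — v4 is true.
  2. {v3, ¬v5} — ¬v5 is true.
  3. {¬v6, v1} — v1 is true.
  4. {¬v7, v6} — v6 is true.
  5. {v2, ¬v8, v7} — v2 is true.
  6. {¬v6, ¬v5} — ¬v5 is true.
  7. {¬v5, v9} — ¬v5 is true.
  8. {v3, ¬v10, v5} — ¬v10 is true.
  9. {v1, v6} — v1 is true.
  10. {v4, ¬v1} — v4 is true.
  11. {¬v2, ¬v8, ¬v3} — ¬v3 is true.
  12. {v7, v3} — v7 is true.
  13. {v1, ¬v7} — v1 is true.
  14. {¬v3, v9, v11} — ¬v3 is true.
  15. {v8, ¬v7, ¬v10} — v8 is true.
  16. {v7, v2} — v2 is true.
  17. {v10, ¬v5} — ¬v5 is true.
  18. {v6, ¬v4} — v6 is true.
  19. {v6, v9, v11} — v6 is true.
  20. {v3, v5, v7} — v7 is true.
  21. {¬v10, ¬v11} — ¬v11 is true.
  22. {v8, v4} — v8 is true.

v1 = True, v2 = True, v3 = False, v4 = True, v5 = False, v6 = True, v7 = True, v8 = True, v9 = False, v10 = False, v11 = False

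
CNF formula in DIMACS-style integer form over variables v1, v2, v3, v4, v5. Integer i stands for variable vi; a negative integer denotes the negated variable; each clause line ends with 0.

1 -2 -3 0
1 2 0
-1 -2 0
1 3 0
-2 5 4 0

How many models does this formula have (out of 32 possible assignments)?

8

Case analysis on v1 and v2:
  v1=T, v2=T: a clause becomes empty — 0.
  v1=T, v2=F: v3, v4, v5 free → 2^3 = 8.
  v1=F, v2=T: a clause becomes empty — 0.
  v1=F, v2=F: a clause becomes empty — 0.
Total: 0 + 8 + 0 + 0 = 8.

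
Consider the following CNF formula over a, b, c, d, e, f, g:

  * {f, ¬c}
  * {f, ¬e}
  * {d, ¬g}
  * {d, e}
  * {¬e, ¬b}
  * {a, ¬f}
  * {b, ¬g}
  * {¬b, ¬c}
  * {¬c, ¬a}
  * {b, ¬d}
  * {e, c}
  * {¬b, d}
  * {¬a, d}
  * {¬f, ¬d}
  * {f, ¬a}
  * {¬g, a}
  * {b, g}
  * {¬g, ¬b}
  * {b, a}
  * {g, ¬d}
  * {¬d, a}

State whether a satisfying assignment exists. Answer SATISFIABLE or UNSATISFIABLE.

UNSATISFIABLE

b = True:
  propagation gives e=False, d=True, c=False; an empty clause results — contradiction.
b = False:
  propagation gives g=False; an empty clause results — contradiction.
Every branch closes, so no satisfying assignment exists.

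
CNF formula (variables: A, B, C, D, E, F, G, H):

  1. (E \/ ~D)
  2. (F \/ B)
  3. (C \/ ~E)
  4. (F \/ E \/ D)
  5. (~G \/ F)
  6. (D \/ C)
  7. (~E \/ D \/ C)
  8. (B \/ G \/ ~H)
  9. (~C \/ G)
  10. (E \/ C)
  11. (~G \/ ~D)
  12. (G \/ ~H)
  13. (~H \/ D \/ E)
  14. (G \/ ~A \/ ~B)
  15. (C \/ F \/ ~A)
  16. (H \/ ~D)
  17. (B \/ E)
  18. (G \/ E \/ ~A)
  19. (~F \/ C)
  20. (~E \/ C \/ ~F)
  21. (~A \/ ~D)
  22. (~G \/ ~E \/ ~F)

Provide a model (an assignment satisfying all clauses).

A=True  B=True  C=True  D=False  E=False  F=True  G=True  H=False

Check each clause:
  1. (E \/ ~D) — ~D is true.
  2. (F \/ B) — B is true.
  3. (~E \/ C) — C is true.
  4. (D \/ E \/ F) — F is true.
  5. (F \/ ~G) — F is true.
  6. (C \/ D) — C is true.
  7. (C \/ D \/ ~E) — C is true.
  8. (~H \/ B \/ G) — ~H is true.
  9. (G \/ ~C) — G is true.
  10. (E \/ C) — C is true.
  11. (~D \/ ~G) — ~D is true.
  12. (~H \/ G) — ~H is true.
  13. (~H \/ D \/ E) — ~H is true.
  14. (~A \/ ~B \/ G) — G is true.
  15. (C \/ ~A \/ F) — C is true.
  16. (H \/ ~D) — ~D is true.
  17. (B \/ E) — B is true.
  18. (G \/ ~A \/ E) — G is true.
  19. (C \/ ~F) — C is true.
  20. (C \/ ~E \/ ~F) — C is true.
  21. (~A \/ ~D) — ~D is true.
  22. (~E \/ ~F \/ ~G) — ~E is true.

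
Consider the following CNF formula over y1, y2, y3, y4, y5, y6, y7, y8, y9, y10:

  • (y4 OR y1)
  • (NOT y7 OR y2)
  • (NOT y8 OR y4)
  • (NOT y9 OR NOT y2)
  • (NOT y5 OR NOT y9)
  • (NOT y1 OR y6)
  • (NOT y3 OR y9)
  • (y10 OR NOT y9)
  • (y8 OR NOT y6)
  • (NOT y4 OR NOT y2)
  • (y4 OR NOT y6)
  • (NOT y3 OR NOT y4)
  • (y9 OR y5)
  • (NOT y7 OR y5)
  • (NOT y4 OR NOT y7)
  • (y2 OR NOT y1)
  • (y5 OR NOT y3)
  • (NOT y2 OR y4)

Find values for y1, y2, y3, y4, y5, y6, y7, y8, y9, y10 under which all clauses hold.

y3 occurs only negated in the remaining clauses — set y3 = False.
Pure literal: y7 appears only negated; assign y7 = False.
Branch on y1: take y1 = False.
  then y4 is forced to True.
  then y2 is forced to False.
Set y5 = True and propagate.
  then y9 is forced to False.
Set y6 = False and propagate.
y8, y10 are now unconstrained; take y8 = True, y10 = False.
Every clause has at least one true literal under this assignment.

y1 = F, y2 = F, y3 = F, y4 = T, y5 = T, y6 = F, y7 = F, y8 = T, y9 = F, y10 = F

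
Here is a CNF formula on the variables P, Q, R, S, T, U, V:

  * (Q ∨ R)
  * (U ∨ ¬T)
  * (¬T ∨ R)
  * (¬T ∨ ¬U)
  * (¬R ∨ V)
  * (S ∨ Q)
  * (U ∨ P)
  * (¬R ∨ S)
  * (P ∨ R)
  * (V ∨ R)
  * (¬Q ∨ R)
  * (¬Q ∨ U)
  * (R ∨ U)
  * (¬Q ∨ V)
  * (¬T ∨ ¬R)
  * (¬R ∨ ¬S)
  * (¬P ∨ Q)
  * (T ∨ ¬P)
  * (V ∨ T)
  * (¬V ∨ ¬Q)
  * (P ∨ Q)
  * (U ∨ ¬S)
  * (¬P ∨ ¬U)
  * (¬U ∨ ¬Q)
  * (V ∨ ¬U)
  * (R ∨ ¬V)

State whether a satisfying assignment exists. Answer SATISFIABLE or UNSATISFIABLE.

UNSATISFIABLE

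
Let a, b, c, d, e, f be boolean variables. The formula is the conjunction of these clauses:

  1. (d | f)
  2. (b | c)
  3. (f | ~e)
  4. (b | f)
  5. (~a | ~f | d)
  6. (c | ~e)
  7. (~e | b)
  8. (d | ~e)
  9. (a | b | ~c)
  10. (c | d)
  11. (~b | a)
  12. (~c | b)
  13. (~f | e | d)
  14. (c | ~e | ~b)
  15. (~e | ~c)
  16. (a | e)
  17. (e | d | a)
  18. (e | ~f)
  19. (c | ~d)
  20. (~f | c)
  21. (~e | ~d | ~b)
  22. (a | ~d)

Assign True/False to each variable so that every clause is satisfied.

Set a = True and propagate.
Branch on b: take b = True.
Set c = True and propagate.
  then e is forced to False.
  then f is forced to False.
  then d is forced to True.
Check each clause:
  1. (d | f) — d is true.
  2. (c | b) — b is true.
  3. (f | ~e) — ~e is true.
  4. (b | f) — b is true.
  5. (~a | d | ~f) — ~f is true.
  6. (~e | c) — c is true.
  7. (~e | b) — b is true.
  8. (~e | d) — ~e is true.
  9. (a | b | ~c) — a is true.
  10. (d | c) — c is true.
  11. (~b | a) — a is true.
  12. (~c | b) — b is true.
  13. (e | ~f | d) — ~f is true.
  14. (~b | c | ~e) — c is true.
  15. (~c | ~e) — ~e is true.
  16. (a | e) — a is true.
  17. (e | d | a) — a is true.
  18. (e | ~f) — ~f is true.
  19. (~d | c) — c is true.
  20. (c | ~f) — ~f is true.
  21. (~d | ~b | ~e) — ~e is true.
  22. (~d | a) — a is true.

a = True  b = True  c = True  d = True  e = False  f = False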